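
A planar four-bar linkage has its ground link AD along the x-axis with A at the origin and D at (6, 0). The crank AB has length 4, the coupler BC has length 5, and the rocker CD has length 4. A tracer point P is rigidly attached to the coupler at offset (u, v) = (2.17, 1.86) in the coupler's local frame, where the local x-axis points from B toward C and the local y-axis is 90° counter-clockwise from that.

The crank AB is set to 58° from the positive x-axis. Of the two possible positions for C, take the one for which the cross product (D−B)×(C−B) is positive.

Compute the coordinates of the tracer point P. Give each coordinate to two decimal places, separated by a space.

A=(0,0), D=(6.00,0)
B = A + 4.00·(cos58°, sin58°) = (2.1197, 3.3922)
|BD| = 5.1540
circle(B,5.00) ∩ circle(D,4.00): a=3.4501, h=3.6189
  candidates: C₊=(7.0990,3.8461) cross=18.652; C₋=(2.3353,-1.6032) cross=-18.652
  mode + wants cross > 0 → take C=(7.0990,3.8461) (cross=18.652)
ex = (C−B)/|BC| = (0.9959,0.0908); ey = (-0.0908,0.9959)
P = B + 2.17·ex + 1.86·ey = (4.1119,5.4415)

4.11 5.44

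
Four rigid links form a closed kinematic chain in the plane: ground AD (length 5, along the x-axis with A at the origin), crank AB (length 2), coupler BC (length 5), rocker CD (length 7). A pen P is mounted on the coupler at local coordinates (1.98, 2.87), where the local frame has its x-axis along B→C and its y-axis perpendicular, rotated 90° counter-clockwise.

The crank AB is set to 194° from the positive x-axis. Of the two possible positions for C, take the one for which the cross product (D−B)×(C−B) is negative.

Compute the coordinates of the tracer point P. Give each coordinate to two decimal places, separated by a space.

1.49 -1.09

A=(0,0), D=(5.00,0)
B = A + 2.00·(cos194°, sin194°) = (-1.9406, -0.4838)
|BD| = 6.9574
circle(B,5.00) ∩ circle(D,7.00): a=1.7539, h=4.6823
  candidates: C₊=(-0.5165,4.3091) cross=32.577; C₋=(0.1347,-5.0328) cross=-32.577
  mode - wants cross < 0 → take C=(0.1347,-5.0328) (cross=-32.577)
ex = (C−B)/|BC| = (0.4151,-0.9098); ey = (0.9098,0.4151)
P = B + 1.98·ex + 2.87·ey = (1.4923,-1.0940)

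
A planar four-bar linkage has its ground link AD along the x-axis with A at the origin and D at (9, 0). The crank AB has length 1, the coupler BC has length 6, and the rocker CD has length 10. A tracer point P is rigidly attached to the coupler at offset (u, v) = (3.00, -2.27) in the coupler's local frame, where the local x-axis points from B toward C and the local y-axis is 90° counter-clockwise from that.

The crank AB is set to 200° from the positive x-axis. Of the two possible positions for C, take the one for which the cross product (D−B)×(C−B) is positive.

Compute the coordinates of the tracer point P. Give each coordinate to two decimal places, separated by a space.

2.03 1.97

A=(0,0), D=(9.00,0)
B = A + 1.00·(cos200°, sin200°) = (-0.9397, -0.3420)
|BD| = 9.9456
circle(B,6.00) ∩ circle(D,10.00): a=1.7553, h=5.7375
  candidates: C₊=(0.6172,5.4525) cross=57.063; C₋=(1.0119,-6.0158) cross=-57.063
  mode + wants cross > 0 → take C=(0.6172,5.4525) (cross=57.063)
ex = (C−B)/|BC| = (0.2595,0.9657); ey = (-0.9657,0.2595)
P = B + 3.00·ex + -2.27·ey = (2.0310,1.9662)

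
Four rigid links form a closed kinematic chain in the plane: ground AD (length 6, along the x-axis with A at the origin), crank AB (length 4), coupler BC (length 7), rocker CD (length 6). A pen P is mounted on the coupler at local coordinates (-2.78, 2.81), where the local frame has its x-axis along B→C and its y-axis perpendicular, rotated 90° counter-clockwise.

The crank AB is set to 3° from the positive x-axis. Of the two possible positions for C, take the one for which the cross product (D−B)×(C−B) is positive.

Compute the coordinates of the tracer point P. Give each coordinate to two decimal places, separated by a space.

0.04 0.10

A=(0,0), D=(6.00,0)
B = A + 4.00·(cos3°, sin3°) = (3.9945, 0.2093)
|BD| = 2.0164
circle(B,7.00) ∩ circle(D,6.00): a=4.2318, h=5.5760
  candidates: C₊=(8.7824,5.3159) cross=11.243; C₋=(7.6245,-5.7759) cross=-11.243
  mode + wants cross > 0 → take C=(8.7824,5.3159) (cross=11.243)
ex = (C−B)/|BC| = (0.6840,0.7295); ey = (-0.7295,0.6840)
P = B + -2.78·ex + 2.81·ey = (0.0432,0.1033)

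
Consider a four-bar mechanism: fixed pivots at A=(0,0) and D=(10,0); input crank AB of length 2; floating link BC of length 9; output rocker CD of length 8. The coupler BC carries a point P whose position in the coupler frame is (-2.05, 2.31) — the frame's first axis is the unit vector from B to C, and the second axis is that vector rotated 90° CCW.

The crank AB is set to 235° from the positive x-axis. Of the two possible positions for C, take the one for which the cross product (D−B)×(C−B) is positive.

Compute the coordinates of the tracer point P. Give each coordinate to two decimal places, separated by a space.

-4.23 -1.89

A=(0,0), D=(10.00,0)
B = A + 2.00·(cos235°, sin235°) = (-1.1472, -1.6383)
|BD| = 11.2669
circle(B,9.00) ∩ circle(D,8.00): a=6.3879, h=6.3400
  candidates: C₊=(4.2509,5.5631) cross=71.432; C₋=(6.0947,-6.9820) cross=-71.432
  mode + wants cross > 0 → take C=(4.2509,5.5631) (cross=71.432)
ex = (C−B)/|BC| = (0.5998,0.8002); ey = (-0.8002,0.5998)
P = B + -2.05·ex + 2.31·ey = (-4.2251,-1.8931)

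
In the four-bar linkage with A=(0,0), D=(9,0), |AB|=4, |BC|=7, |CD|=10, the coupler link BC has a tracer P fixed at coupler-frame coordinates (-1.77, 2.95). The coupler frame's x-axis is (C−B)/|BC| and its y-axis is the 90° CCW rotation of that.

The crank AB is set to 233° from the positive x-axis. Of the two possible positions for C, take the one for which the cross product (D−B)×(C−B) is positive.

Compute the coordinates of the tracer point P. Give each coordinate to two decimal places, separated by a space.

A=(0,0), D=(9.00,0)
B = A + 4.00·(cos233°, sin233°) = (-2.4073, -3.1945)
|BD| = 11.8461
circle(B,7.00) ∩ circle(D,10.00): a=3.7705, h=5.8978
  candidates: C₊=(-0.3669,3.5015) cross=69.866; C₋=(2.8140,-7.8570) cross=-69.866
  mode + wants cross > 0 → take C=(-0.3669,3.5015) (cross=69.866)
ex = (C−B)/|BC| = (0.2915,0.9566); ey = (-0.9566,0.2915)
P = B + -1.77·ex + 2.95·ey = (-5.7451,-4.0278)

-5.75 -4.03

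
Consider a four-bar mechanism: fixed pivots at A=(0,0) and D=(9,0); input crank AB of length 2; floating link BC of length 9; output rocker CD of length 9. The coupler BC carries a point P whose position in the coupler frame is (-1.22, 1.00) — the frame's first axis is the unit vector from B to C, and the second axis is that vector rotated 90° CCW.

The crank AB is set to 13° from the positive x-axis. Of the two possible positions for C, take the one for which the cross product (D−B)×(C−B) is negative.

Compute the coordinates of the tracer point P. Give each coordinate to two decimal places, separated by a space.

2.49 1.93

A=(0,0), D=(9.00,0)
B = A + 2.00·(cos13°, sin13°) = (1.9487, 0.4499)
|BD| = 7.0656
circle(B,9.00) ∩ circle(D,9.00): a=3.5328, h=8.2776
  candidates: C₊=(6.0014,8.4858) cross=58.486; C₋=(4.9473,-8.0359) cross=-58.486
  mode - wants cross < 0 → take C=(4.9473,-8.0359) (cross=-58.486)
ex = (C−B)/|BC| = (0.3332,-0.9429); ey = (0.9429,0.3332)
P = B + -1.22·ex + 1.00·ey = (2.4851,1.9334)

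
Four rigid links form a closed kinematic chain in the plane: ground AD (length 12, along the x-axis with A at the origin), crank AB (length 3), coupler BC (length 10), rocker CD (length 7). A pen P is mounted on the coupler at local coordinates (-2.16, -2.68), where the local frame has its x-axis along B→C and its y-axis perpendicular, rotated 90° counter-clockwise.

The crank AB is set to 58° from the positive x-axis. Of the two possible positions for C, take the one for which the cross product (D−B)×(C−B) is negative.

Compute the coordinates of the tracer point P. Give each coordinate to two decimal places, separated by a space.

A=(0,0), D=(12.00,0)
B = A + 3.00·(cos58°, sin58°) = (1.5898, 2.5441)
|BD| = 10.7166
circle(B,10.00) ∩ circle(D,7.00): a=7.7378, h=6.3346
  candidates: C₊=(10.6102,6.8606) cross=67.885; C₋=(7.6025,-5.4463) cross=-67.885
  mode - wants cross < 0 → take C=(7.6025,-5.4463) (cross=-67.885)
ex = (C−B)/|BC| = (0.6013,-0.7990); ey = (0.7990,0.6013)
P = B + -2.16·ex + -2.68·ey = (-1.8504,2.6587)

-1.85 2.66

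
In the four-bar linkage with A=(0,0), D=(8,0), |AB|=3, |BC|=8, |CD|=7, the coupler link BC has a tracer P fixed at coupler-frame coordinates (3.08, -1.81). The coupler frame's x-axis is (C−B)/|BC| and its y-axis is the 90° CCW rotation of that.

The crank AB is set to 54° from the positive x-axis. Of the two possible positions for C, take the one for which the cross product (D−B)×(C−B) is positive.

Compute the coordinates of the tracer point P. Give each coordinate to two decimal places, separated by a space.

5.33 2.70

A=(0,0), D=(8.00,0)
B = A + 3.00·(cos54°, sin54°) = (1.7634, 2.4271)
|BD| = 6.6923
circle(B,8.00) ∩ circle(D,7.00): a=4.4668, h=6.6368
  candidates: C₊=(8.3330,6.9921) cross=44.415; C₋=(3.5191,-5.3779) cross=-44.415
  mode + wants cross > 0 → take C=(8.3330,6.9921) (cross=44.415)
ex = (C−B)/|BC| = (0.8212,0.5706); ey = (-0.5706,0.8212)
P = B + 3.08·ex + -1.81·ey = (5.3255,2.6982)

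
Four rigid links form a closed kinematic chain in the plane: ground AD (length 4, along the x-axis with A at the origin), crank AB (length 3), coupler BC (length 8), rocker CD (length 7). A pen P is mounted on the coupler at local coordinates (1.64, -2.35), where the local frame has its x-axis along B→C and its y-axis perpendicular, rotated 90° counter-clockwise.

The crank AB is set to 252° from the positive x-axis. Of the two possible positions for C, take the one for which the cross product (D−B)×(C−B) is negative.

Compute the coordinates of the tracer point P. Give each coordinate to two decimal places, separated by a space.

A=(0,0), D=(4.00,0)
B = A + 3.00·(cos252°, sin252°) = (-0.9271, -2.8532)
|BD| = 5.6935
circle(B,8.00) ∩ circle(D,7.00): a=4.1641, h=6.8309
  candidates: C₊=(-0.7467,5.1448) cross=38.892; C₋=(6.0995,-6.6777) cross=-38.892
  mode - wants cross < 0 → take C=(6.0995,-6.6777) (cross=-38.892)
ex = (C−B)/|BC| = (0.8783,-0.4781); ey = (0.4781,0.8783)
P = B + 1.64·ex + -2.35·ey = (-0.6101,-5.7013)

-0.61 -5.70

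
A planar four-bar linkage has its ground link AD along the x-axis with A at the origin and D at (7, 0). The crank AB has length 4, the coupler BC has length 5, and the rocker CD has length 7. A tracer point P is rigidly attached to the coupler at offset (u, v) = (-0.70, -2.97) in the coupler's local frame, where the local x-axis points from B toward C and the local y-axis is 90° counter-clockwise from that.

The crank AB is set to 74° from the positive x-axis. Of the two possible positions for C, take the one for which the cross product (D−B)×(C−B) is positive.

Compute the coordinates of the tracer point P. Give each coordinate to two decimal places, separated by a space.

A=(0,0), D=(7.00,0)
B = A + 4.00·(cos74°, sin74°) = (1.1025, 3.8450)
|BD| = 7.0402
circle(B,5.00) ∩ circle(D,7.00): a=1.8156, h=4.6587
  candidates: C₊=(5.1678,6.7560) cross=32.798; C₋=(0.0791,-1.0491) cross=-32.798
  mode + wants cross > 0 → take C=(5.1678,6.7560) (cross=32.798)
ex = (C−B)/|BC| = (0.8131,0.5822); ey = (-0.5822,0.8131)
P = B + -0.70·ex + -2.97·ey = (2.2625,1.0227)

2.26 1.02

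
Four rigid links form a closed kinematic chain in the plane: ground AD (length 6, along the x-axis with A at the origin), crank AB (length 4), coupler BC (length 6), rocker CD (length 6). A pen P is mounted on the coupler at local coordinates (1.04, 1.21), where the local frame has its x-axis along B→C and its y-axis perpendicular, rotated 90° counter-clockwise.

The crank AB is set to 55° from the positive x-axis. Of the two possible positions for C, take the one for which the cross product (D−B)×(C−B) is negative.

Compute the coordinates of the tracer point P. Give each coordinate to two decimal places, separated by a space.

A=(0,0), D=(6.00,0)
B = A + 4.00·(cos55°, sin55°) = (2.2943, 3.2766)
|BD| = 4.9465
circle(B,6.00) ∩ circle(D,6.00): a=2.4733, h=5.4665
  candidates: C₊=(7.7682,5.7335) cross=27.040; C₋=(0.5261,-2.4569) cross=-27.040
  mode - wants cross < 0 → take C=(0.5261,-2.4569) (cross=-27.040)
ex = (C−B)/|BC| = (-0.2947,-0.9556); ey = (0.9556,-0.2947)
P = B + 1.04·ex + 1.21·ey = (3.1441,1.9262)

3.14 1.93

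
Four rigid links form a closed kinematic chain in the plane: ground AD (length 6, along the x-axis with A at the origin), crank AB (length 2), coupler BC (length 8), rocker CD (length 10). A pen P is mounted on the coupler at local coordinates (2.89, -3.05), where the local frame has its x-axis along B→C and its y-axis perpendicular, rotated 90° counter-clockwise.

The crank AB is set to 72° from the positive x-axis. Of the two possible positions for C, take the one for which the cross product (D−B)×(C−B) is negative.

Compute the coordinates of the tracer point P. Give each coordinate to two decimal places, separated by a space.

A=(0,0), D=(6.00,0)
B = A + 2.00·(cos72°, sin72°) = (0.6180, 1.9021)
|BD| = 5.7082
circle(B,8.00) ∩ circle(D,10.00): a=-0.2993, h=7.9944
  candidates: C₊=(2.9998,9.5393) cross=45.634; C₋=(-2.3280,-5.5357) cross=-45.634
  mode - wants cross < 0 → take C=(-2.3280,-5.5357) (cross=-45.634)
ex = (C−B)/|BC| = (-0.3683,-0.9297); ey = (0.9297,-0.3683)
P = B + 2.89·ex + -3.05·ey = (-3.2819,0.3384)

-3.28 0.34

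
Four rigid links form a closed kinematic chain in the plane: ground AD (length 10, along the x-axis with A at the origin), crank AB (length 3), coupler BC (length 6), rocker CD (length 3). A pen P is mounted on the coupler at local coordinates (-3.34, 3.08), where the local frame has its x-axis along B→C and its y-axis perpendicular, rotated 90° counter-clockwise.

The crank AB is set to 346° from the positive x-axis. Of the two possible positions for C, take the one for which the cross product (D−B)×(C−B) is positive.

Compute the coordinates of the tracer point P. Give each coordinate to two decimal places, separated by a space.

-1.53 0.24

A=(0,0), D=(10.00,0)
B = A + 3.00·(cos346°, sin346°) = (2.9109, -0.7258)
|BD| = 7.1262
circle(B,6.00) ∩ circle(D,3.00): a=5.4575, h=2.4931
  candidates: C₊=(8.0861,2.3102) cross=17.766; C₋=(8.5939,-2.6501) cross=-17.766
  mode + wants cross > 0 → take C=(8.0861,2.3102) (cross=17.766)
ex = (C−B)/|BC| = (0.8625,0.5060); ey = (-0.5060,0.8625)
P = B + -3.34·ex + 3.08·ey = (-1.5284,0.2408)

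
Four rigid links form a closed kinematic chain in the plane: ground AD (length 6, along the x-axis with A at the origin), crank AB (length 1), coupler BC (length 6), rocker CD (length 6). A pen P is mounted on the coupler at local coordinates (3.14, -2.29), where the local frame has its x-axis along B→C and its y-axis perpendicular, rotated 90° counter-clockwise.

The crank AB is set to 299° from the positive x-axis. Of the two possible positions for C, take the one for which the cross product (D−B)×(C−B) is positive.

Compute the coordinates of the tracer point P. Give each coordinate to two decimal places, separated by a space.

3.66 1.36

A=(0,0), D=(6.00,0)
B = A + 1.00·(cos299°, sin299°) = (0.4848, -0.8746)
|BD| = 5.5841
circle(B,6.00) ∩ circle(D,6.00): a=2.7921, h=5.3108
  candidates: C₊=(2.4106,4.8079) cross=29.656; C₋=(4.0742,-5.6825) cross=-29.656
  mode + wants cross > 0 → take C=(2.4106,4.8079) (cross=29.656)
ex = (C−B)/|BC| = (0.3210,0.9471); ey = (-0.9471,0.3210)
P = B + 3.14·ex + -2.29·ey = (3.6615,1.3642)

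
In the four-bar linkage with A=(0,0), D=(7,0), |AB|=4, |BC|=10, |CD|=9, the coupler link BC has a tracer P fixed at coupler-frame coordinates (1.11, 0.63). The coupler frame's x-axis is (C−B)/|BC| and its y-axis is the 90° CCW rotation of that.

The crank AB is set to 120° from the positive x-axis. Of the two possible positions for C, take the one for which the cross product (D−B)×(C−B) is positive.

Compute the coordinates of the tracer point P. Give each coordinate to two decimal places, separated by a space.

-1.42 4.60

A=(0,0), D=(7.00,0)
B = A + 4.00·(cos120°, sin120°) = (-2.0000, 3.4641)
|BD| = 9.6437
circle(B,10.00) ∩ circle(D,9.00): a=5.8069, h=8.1412
  candidates: C₊=(6.3438,8.9760) cross=78.511; C₋=(0.4949,-6.2197) cross=-78.511
  mode + wants cross > 0 → take C=(6.3438,8.9760) (cross=78.511)
ex = (C−B)/|BC| = (0.8344,0.5512); ey = (-0.5512,0.8344)
P = B + 1.11·ex + 0.63·ey = (-1.4211,4.6016)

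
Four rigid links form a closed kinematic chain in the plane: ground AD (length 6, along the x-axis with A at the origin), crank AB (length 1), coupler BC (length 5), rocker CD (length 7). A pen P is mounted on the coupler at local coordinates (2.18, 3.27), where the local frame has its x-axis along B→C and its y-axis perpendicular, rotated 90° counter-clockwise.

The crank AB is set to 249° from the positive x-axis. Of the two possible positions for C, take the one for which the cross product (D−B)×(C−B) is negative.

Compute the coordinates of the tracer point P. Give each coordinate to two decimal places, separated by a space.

A=(0,0), D=(6.00,0)
B = A + 1.00·(cos249°, sin249°) = (-0.3584, -0.9336)
|BD| = 6.4265
circle(B,5.00) ∩ circle(D,7.00): a=1.3460, h=4.8154
  candidates: C₊=(0.2738,4.0263) cross=30.946; C₋=(1.6729,-5.5024) cross=-30.946
  mode - wants cross < 0 → take C=(1.6729,-5.5024) (cross=-30.946)
ex = (C−B)/|BC| = (0.4063,-0.9138); ey = (0.9138,0.4063)
P = B + 2.18·ex + 3.27·ey = (3.5153,-1.5971)

3.52 -1.60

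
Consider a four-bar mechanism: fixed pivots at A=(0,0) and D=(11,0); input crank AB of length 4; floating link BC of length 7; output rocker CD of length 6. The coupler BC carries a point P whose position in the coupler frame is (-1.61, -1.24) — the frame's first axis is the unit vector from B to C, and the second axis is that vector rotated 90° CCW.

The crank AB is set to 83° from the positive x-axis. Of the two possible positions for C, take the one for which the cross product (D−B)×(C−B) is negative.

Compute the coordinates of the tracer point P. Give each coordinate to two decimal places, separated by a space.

A=(0,0), D=(11.00,0)
B = A + 4.00·(cos83°, sin83°) = (0.4875, 3.9702)
|BD| = 11.2372
circle(B,7.00) ∩ circle(D,6.00): a=6.1971, h=3.2552
  candidates: C₊=(7.4350,4.8260) cross=36.580; C₋=(5.1348,-1.2646) cross=-36.580
  mode - wants cross < 0 → take C=(5.1348,-1.2646) (cross=-36.580)
ex = (C−B)/|BC| = (0.6639,-0.7478); ey = (0.7478,0.6639)
P = B + -1.61·ex + -1.24·ey = (-1.5087,4.3509)

-1.51 4.35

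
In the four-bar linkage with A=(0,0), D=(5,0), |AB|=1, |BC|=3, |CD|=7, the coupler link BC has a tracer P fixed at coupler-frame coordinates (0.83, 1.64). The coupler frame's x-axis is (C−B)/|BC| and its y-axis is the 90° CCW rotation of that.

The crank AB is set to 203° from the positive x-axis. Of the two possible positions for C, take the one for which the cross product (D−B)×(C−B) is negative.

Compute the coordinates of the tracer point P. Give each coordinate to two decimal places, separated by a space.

0.66 -1.33

A=(0,0), D=(5.00,0)
B = A + 1.00·(cos203°, sin203°) = (-0.9205, -0.3907)
|BD| = 5.9334
circle(B,3.00) ∩ circle(D,7.00): a=-0.4041, h=2.9727
  candidates: C₊=(-1.5195,2.5489) cross=17.638; C₋=(-1.1279,-3.3836) cross=-17.638
  mode - wants cross < 0 → take C=(-1.1279,-3.3836) (cross=-17.638)
ex = (C−B)/|BC| = (-0.0691,-0.9976); ey = (0.9976,-0.0691)
P = B + 0.83·ex + 1.64·ey = (0.6582,-1.3321)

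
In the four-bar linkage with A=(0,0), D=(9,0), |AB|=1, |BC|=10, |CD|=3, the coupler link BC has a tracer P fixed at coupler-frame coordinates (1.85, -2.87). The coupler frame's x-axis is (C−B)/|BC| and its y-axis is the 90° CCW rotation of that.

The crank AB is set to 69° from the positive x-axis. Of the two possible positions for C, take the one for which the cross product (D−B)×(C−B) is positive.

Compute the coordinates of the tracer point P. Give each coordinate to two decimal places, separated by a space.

A=(0,0), D=(9.00,0)
B = A + 1.00·(cos69°, sin69°) = (0.3584, 0.9336)
|BD| = 8.6919
circle(B,10.00) ∩ circle(D,3.00): a=9.5807, h=2.8653
  candidates: C₊=(10.1914,2.7533) cross=24.905; C₋=(9.5759,-2.9442) cross=-24.905
  mode + wants cross > 0 → take C=(10.1914,2.7533) (cross=24.905)
ex = (C−B)/|BC| = (0.9833,0.1820); ey = (-0.1820,0.9833)
P = B + 1.85·ex + -2.87·ey = (2.6997,-1.5519)

2.70 -1.55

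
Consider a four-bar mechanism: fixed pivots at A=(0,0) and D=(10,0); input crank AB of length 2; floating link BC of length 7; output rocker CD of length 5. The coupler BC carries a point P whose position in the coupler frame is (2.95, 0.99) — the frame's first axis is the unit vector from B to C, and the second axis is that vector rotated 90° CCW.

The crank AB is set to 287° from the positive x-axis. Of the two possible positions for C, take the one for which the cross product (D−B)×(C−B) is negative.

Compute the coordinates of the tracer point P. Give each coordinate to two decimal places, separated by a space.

A=(0,0), D=(10.00,0)
B = A + 2.00·(cos287°, sin287°) = (0.5847, -1.9126)
|BD| = 9.6076
circle(B,7.00) ∩ circle(D,5.00): a=6.0528, h=3.5162
  candidates: C₊=(5.8164,2.7382) cross=33.782; C₋=(7.2164,-4.1535) cross=-33.782
  mode - wants cross < 0 → take C=(7.2164,-4.1535) (cross=-33.782)
ex = (C−B)/|BC| = (0.9474,-0.3201); ey = (0.3201,0.9474)
P = B + 2.95·ex + 0.99·ey = (3.6964,-1.9191)

3.70 -1.92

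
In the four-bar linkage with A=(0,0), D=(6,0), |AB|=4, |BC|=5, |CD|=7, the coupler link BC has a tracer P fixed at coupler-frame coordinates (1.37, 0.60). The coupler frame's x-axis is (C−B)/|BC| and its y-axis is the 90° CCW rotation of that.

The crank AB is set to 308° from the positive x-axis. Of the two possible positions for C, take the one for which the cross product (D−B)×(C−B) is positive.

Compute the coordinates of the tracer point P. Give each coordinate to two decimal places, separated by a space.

A=(0,0), D=(6.00,0)
B = A + 4.00·(cos308°, sin308°) = (2.4626, -3.1520)
|BD| = 4.7380
circle(B,5.00) ∩ circle(D,7.00): a=-0.1638, h=4.9973
  candidates: C₊=(-0.9842,0.4700) cross=23.677; C₋=(5.6650,-6.9920) cross=-23.677
  mode + wants cross > 0 → take C=(-0.9842,0.4700) (cross=23.677)
ex = (C−B)/|BC| = (-0.6894,0.7244); ey = (-0.7244,-0.6894)
P = B + 1.37·ex + 0.60·ey = (1.0836,-2.5732)

1.08 -2.57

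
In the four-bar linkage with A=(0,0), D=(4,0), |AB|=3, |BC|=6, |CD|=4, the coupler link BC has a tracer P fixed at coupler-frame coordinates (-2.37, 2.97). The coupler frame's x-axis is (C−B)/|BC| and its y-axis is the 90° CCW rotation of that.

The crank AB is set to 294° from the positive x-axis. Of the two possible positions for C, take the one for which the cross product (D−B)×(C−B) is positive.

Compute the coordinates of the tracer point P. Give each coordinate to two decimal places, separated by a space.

A=(0,0), D=(4.00,0)
B = A + 3.00·(cos294°, sin294°) = (1.2202, -2.7406)
|BD| = 3.9036
circle(B,6.00) ∩ circle(D,4.00): a=4.5135, h=3.9532
  candidates: C₊=(1.6589,3.2433) cross=15.432; C₋=(7.2098,-2.3869) cross=-15.432
  mode + wants cross > 0 → take C=(1.6589,3.2433) (cross=15.432)
ex = (C−B)/|BC| = (0.0731,0.9973); ey = (-0.9973,0.0731)
P = B + -2.37·ex + 2.97·ey = (-1.9151,-4.8872)

-1.92 -4.89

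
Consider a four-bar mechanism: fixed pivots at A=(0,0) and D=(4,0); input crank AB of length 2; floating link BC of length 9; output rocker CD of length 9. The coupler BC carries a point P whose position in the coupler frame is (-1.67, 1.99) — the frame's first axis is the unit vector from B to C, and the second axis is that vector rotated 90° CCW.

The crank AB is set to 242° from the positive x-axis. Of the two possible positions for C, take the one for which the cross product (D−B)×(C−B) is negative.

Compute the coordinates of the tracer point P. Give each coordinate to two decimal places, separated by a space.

A=(0,0), D=(4.00,0)
B = A + 2.00·(cos242°, sin242°) = (-0.9389, -1.7659)
|BD| = 5.2451
circle(B,9.00) ∩ circle(D,9.00): a=2.6226, h=8.6094
  candidates: C₊=(-1.3680,7.2239) cross=45.158; C₋=(4.4291,-8.9898) cross=-45.158
  mode - wants cross < 0 → take C=(4.4291,-8.9898) (cross=-45.158)
ex = (C−B)/|BC| = (0.5964,-0.8027); ey = (0.8027,0.5964)
P = B + -1.67·ex + 1.99·ey = (-0.3377,0.7615)

-0.34 0.76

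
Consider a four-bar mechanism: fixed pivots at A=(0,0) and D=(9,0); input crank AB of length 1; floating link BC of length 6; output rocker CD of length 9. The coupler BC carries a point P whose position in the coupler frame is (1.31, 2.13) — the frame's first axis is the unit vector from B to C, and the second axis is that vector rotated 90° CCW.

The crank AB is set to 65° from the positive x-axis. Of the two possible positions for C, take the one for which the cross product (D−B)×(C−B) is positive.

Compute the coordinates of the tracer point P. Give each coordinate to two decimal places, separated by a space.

-1.04 2.93

A=(0,0), D=(9.00,0)
B = A + 1.00·(cos65°, sin65°) = (0.4226, 0.9063)
|BD| = 8.6251
circle(B,6.00) ∩ circle(D,9.00): a=1.7039, h=5.7530
  candidates: C₊=(2.7216,6.4484) cross=49.620; C₋=(1.5126,-4.9939) cross=-49.620
  mode + wants cross > 0 → take C=(2.7216,6.4484) (cross=49.620)
ex = (C−B)/|BC| = (0.3832,0.9237); ey = (-0.9237,0.3832)
P = B + 1.31·ex + 2.13·ey = (-1.0429,2.9325)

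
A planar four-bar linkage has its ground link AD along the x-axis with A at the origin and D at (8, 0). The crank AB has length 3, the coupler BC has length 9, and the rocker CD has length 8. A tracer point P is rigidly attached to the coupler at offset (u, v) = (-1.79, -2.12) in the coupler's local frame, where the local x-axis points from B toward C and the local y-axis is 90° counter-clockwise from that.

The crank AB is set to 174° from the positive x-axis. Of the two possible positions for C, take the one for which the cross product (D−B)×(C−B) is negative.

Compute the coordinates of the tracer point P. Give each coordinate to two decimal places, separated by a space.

-5.76 0.20

A=(0,0), D=(8.00,0)
B = A + 3.00·(cos174°, sin174°) = (-2.9836, 0.3136)
|BD| = 10.9880
circle(B,9.00) ∩ circle(D,8.00): a=6.2676, h=6.4589
  candidates: C₊=(3.4658,6.5910) cross=70.971; C₋=(3.0971,-6.3215) cross=-70.971
  mode - wants cross < 0 → take C=(3.0971,-6.3215) (cross=-70.971)
ex = (C−B)/|BC| = (0.6756,-0.7372); ey = (0.7372,0.6756)
P = B + -1.79·ex + -2.12·ey = (-5.7559,0.2009)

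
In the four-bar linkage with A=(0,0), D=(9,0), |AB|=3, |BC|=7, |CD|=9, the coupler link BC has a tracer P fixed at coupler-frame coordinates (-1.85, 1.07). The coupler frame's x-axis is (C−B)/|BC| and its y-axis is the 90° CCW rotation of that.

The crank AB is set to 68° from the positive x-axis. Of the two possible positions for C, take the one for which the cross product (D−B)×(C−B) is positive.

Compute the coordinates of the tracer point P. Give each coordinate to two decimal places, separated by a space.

A=(0,0), D=(9.00,0)
B = A + 3.00·(cos68°, sin68°) = (1.1238, 2.7816)
|BD| = 8.3529
circle(B,7.00) ∩ circle(D,9.00): a=2.2610, h=6.6248
  candidates: C₊=(5.4618,8.2753) cross=55.336; C₋=(1.0497,-4.2181) cross=-55.336
  mode + wants cross > 0 → take C=(5.4618,8.2753) (cross=55.336)
ex = (C−B)/|BC| = (0.6197,0.7848); ey = (-0.7848,0.6197)
P = B + -1.85·ex + 1.07·ey = (-0.8624,1.9927)

-0.86 1.99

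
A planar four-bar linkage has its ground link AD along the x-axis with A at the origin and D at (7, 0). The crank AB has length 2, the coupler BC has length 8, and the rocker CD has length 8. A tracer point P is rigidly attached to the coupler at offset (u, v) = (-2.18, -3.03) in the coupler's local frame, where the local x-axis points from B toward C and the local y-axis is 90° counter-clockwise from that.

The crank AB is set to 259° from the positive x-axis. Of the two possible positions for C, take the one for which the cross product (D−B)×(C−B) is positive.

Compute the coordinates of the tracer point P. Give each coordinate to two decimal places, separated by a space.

A=(0,0), D=(7.00,0)
B = A + 2.00·(cos259°, sin259°) = (-0.3816, -1.9633)
|BD| = 7.6382
circle(B,8.00) ∩ circle(D,8.00): a=3.8191, h=7.0295
  candidates: C₊=(1.5024,5.8117) cross=53.693; C₋=(5.1160,-7.7750) cross=-53.693
  mode + wants cross > 0 → take C=(1.5024,5.8117) (cross=53.693)
ex = (C−B)/|BC| = (0.2355,0.9719); ey = (-0.9719,0.2355)
P = B + -2.18·ex + -3.03·ey = (2.0498,-4.7955)

2.05 -4.80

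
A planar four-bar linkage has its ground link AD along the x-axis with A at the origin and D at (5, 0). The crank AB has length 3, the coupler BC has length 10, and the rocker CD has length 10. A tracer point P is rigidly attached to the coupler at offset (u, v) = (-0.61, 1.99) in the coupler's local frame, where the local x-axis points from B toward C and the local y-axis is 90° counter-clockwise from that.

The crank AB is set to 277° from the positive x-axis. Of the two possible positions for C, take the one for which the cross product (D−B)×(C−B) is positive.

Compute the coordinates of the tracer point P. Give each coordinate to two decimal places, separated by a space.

-1.36 -4.13

A=(0,0), D=(5.00,0)
B = A + 3.00·(cos277°, sin277°) = (0.3656, -2.9776)
|BD| = 5.5085
circle(B,10.00) ∩ circle(D,10.00): a=2.7543, h=9.6132
  candidates: C₊=(-2.5136,6.5989) cross=52.955; C₋=(7.8792,-9.5765) cross=-52.955
  mode + wants cross > 0 → take C=(-2.5136,6.5989) (cross=52.955)
ex = (C−B)/|BC| = (-0.2879,0.9577); ey = (-0.9577,-0.2879)
P = B + -0.61·ex + 1.99·ey = (-1.3645,-4.1348)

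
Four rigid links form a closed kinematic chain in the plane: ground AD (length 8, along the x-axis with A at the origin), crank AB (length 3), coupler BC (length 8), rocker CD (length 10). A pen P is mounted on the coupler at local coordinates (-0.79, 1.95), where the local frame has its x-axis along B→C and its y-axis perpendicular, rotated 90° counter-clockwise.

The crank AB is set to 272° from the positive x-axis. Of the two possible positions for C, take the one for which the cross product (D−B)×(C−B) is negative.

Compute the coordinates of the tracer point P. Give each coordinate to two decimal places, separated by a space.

1.22 -1.21

A=(0,0), D=(8.00,0)
B = A + 3.00·(cos272°, sin272°) = (0.1047, -2.9982)
|BD| = 8.4454
circle(B,8.00) ∩ circle(D,10.00): a=2.0914, h=7.7218
  candidates: C₊=(-0.6814,4.9631) cross=65.214; C₋=(4.8011,-9.4746) cross=-65.214
  mode - wants cross < 0 → take C=(4.8011,-9.4746) (cross=-65.214)
ex = (C−B)/|BC| = (0.5871,-0.8095); ey = (0.8095,0.5871)
P = B + -0.79·ex + 1.95·ey = (1.2195,-1.2139)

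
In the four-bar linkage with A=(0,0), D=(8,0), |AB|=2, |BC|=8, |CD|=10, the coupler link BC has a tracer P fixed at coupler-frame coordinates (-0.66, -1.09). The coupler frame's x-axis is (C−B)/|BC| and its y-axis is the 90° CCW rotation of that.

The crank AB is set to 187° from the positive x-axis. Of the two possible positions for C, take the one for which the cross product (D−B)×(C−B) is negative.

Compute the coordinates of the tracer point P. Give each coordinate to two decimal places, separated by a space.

A=(0,0), D=(8.00,0)
B = A + 2.00·(cos187°, sin187°) = (-1.9851, -0.2437)
|BD| = 9.9881
circle(B,8.00) ∩ circle(D,10.00): a=3.1919, h=7.3357
  candidates: C₊=(1.0268,7.1676) cross=73.269; C₋=(1.3849,-7.4993) cross=-73.269
  mode - wants cross < 0 → take C=(1.3849,-7.4993) (cross=-73.269)
ex = (C−B)/|BC| = (0.4212,-0.9069); ey = (0.9069,0.4212)
P = B + -0.66·ex + -1.09·ey = (-3.2517,-0.1043)

-3.25 -0.10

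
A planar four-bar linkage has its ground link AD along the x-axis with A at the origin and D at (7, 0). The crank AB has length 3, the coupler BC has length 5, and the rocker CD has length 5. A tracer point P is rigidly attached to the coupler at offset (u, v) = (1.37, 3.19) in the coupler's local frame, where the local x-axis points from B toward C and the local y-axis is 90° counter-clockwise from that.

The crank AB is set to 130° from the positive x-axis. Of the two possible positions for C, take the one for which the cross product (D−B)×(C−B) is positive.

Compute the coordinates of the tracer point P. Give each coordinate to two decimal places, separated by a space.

A=(0,0), D=(7.00,0)
B = A + 3.00·(cos130°, sin130°) = (-1.9284, 2.2981)
|BD| = 9.2194
circle(B,5.00) ∩ circle(D,5.00): a=4.6097, h=1.9367
  candidates: C₊=(3.0186,3.0246) cross=17.855; C₋=(2.0531,-0.7265) cross=-17.855
  mode + wants cross > 0 → take C=(3.0186,3.0246) (cross=17.855)
ex = (C−B)/|BC| = (0.9894,0.1453); ey = (-0.1453,0.9894)
P = B + 1.37·ex + 3.19·ey = (-1.0364,5.6533)

-1.04 5.65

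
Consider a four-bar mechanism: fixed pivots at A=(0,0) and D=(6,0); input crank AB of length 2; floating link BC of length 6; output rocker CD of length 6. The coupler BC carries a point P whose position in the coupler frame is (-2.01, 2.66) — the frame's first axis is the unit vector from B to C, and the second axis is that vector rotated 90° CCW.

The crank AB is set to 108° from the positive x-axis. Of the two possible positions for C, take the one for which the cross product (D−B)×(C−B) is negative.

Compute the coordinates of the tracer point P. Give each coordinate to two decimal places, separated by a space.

1.24 4.67

A=(0,0), D=(6.00,0)
B = A + 2.00·(cos108°, sin108°) = (-0.6180, 1.9021)
|BD| = 6.8860
circle(B,6.00) ∩ circle(D,6.00): a=3.4430, h=4.9138
  candidates: C₊=(4.0483,5.6737) cross=33.837; C₋=(1.3336,-3.7716) cross=-33.837
  mode - wants cross < 0 → take C=(1.3336,-3.7716) (cross=-33.837)
ex = (C−B)/|BC| = (0.3253,-0.9456); ey = (0.9456,0.3253)
P = B + -2.01·ex + 2.66·ey = (1.2435,4.6680)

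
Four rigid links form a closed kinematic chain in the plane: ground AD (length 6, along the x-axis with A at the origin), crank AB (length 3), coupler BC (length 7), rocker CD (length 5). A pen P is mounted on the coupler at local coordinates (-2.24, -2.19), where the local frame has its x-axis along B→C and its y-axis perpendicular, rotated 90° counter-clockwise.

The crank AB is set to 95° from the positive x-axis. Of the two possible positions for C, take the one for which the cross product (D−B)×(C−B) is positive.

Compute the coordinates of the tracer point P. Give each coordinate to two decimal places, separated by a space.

A=(0,0), D=(6.00,0)
B = A + 3.00·(cos95°, sin95°) = (-0.2615, 2.9886)
|BD| = 6.9381
circle(B,7.00) ∩ circle(D,5.00): a=5.1986, h=4.6877
  candidates: C₊=(6.4494,4.9798) cross=32.524; C₋=(2.4110,-3.4812) cross=-32.524
  mode + wants cross > 0 → take C=(6.4494,4.9798) (cross=32.524)
ex = (C−B)/|BC| = (0.9587,0.2845); ey = (-0.2845,0.9587)
P = B + -2.24·ex + -2.19·ey = (-1.7860,0.2519)

-1.79 0.25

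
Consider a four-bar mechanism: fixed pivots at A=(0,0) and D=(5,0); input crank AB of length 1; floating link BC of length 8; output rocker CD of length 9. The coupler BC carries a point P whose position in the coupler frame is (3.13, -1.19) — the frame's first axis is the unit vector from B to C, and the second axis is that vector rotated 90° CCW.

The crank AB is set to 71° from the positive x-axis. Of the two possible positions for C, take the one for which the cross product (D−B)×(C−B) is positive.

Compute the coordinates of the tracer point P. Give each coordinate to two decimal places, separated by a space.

2.32 3.63

A=(0,0), D=(5.00,0)
B = A + 1.00·(cos71°, sin71°) = (0.3256, 0.9455)
|BD| = 4.7691
circle(B,8.00) ∩ circle(D,9.00): a=0.6022, h=7.9773
  candidates: C₊=(2.4974,8.6451) cross=38.045; C₋=(-0.6657,-6.9928) cross=-38.045
  mode + wants cross > 0 → take C=(2.4974,8.6451) (cross=38.045)
ex = (C−B)/|BC| = (0.2715,0.9624); ey = (-0.9624,0.2715)
P = B + 3.13·ex + -1.19·ey = (2.3206,3.6349)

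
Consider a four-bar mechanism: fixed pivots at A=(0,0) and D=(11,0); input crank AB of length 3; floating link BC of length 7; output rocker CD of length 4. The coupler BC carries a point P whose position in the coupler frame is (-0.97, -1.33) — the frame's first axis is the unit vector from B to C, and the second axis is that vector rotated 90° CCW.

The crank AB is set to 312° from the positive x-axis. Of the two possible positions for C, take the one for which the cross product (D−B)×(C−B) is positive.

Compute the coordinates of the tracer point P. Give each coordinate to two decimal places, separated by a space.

2.05 -3.88

A=(0,0), D=(11.00,0)
B = A + 3.00·(cos312°, sin312°) = (2.0074, -2.2294)
|BD| = 9.2648
circle(B,7.00) ∩ circle(D,4.00): a=6.4133, h=2.8052
  candidates: C₊=(7.5573,2.0366) cross=25.989; C₋=(8.9073,-3.4089) cross=-25.989
  mode + wants cross > 0 → take C=(7.5573,2.0366) (cross=25.989)
ex = (C−B)/|BC| = (0.7928,0.6094); ey = (-0.6094,0.7928)
P = B + -0.97·ex + -1.33·ey = (2.0489,-3.8751)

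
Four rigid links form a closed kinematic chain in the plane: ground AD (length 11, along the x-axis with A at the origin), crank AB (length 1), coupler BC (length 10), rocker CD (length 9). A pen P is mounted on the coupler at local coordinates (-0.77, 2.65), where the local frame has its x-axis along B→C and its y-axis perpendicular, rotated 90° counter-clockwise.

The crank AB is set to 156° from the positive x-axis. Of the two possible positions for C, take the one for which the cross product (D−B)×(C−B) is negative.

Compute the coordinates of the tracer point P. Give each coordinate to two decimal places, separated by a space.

A=(0,0), D=(11.00,0)
B = A + 1.00·(cos156°, sin156°) = (-0.9135, 0.4067)
|BD| = 11.9205
circle(B,10.00) ∩ circle(D,9.00): a=6.7572, h=7.3716
  candidates: C₊=(6.0912,7.5435) cross=87.873; C₋=(5.5882,-7.1911) cross=-87.873
  mode - wants cross < 0 → take C=(5.5882,-7.1911) (cross=-87.873)
ex = (C−B)/|BC| = (0.6502,-0.7598); ey = (0.7598,0.6502)
P = B + -0.77·ex + 2.65·ey = (0.5993,2.7147)

0.60 2.71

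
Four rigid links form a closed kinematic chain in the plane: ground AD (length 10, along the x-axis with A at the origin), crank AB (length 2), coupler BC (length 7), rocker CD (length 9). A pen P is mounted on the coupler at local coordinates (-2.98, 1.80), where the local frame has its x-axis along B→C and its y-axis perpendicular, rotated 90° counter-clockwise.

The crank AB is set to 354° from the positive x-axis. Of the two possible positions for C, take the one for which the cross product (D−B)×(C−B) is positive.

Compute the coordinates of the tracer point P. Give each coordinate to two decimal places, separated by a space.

-0.53 -2.61

A=(0,0), D=(10.00,0)
B = A + 2.00·(cos354°, sin354°) = (1.9890, -0.2091)
|BD| = 8.0137
circle(B,7.00) ∩ circle(D,9.00): a=2.0103, h=6.7051
  candidates: C₊=(3.8237,6.5462) cross=53.733; C₋=(4.1735,-6.8595) cross=-53.733
  mode + wants cross > 0 → take C=(3.8237,6.5462) (cross=53.733)
ex = (C−B)/|BC| = (0.2621,0.9650); ey = (-0.9650,0.2621)
P = B + -2.98·ex + 1.80·ey = (-0.5291,-2.6131)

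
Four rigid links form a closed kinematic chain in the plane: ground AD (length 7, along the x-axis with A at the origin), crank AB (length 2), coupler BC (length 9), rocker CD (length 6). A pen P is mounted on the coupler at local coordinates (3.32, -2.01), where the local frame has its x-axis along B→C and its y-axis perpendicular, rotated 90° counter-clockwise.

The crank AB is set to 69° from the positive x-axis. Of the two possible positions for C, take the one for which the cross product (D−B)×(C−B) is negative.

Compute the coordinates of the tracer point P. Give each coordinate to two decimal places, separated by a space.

A=(0,0), D=(7.00,0)
B = A + 2.00·(cos69°, sin69°) = (0.7167, 1.8672)
|BD| = 6.5548
circle(B,9.00) ∩ circle(D,6.00): a=6.7100, h=5.9980
  candidates: C₊=(8.8573,5.7053) cross=39.316; C₋=(5.4402,-5.7937) cross=-39.316
  mode - wants cross < 0 → take C=(5.4402,-5.7937) (cross=-39.316)
ex = (C−B)/|BC| = (0.5248,-0.8512); ey = (0.8512,0.5248)
P = B + 3.32·ex + -2.01·ey = (0.7482,-2.0138)

0.75 -2.01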